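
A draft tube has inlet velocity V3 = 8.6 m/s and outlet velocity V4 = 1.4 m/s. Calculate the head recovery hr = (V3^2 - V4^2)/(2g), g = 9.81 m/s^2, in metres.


hr = (8.6^2 - 1.4^2) / (2*9.81) = 3.6697 m


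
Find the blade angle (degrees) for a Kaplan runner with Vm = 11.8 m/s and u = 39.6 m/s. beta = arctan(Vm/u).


beta = arctan(11.8 / 39.6) = 16.5930 degrees


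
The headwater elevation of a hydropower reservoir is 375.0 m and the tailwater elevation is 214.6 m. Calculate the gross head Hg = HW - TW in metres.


Hg = 375.0 - 214.6 = 160.4000 m


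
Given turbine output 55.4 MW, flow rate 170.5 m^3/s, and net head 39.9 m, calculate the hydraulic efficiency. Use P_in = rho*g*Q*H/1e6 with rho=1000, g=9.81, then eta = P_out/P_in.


P_in = 1000 * 9.81 * 170.5 * 39.9 / 1e6 = 66.7369 MW
eta = 55.4 / 66.7369 = 0.8301


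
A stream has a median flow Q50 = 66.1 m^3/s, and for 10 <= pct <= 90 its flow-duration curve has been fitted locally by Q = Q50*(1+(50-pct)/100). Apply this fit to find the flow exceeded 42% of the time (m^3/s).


Q = 66.1 * (1 + (50 - 42)/100) = 71.3880 m^3/s


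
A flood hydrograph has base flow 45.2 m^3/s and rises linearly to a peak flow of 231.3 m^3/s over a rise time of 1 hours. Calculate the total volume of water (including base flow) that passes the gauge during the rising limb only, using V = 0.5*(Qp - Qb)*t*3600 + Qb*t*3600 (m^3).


V = 0.5*(231.3 - 45.2)*1*3600 + 45.2*1*3600 = 497700.0000 m^3


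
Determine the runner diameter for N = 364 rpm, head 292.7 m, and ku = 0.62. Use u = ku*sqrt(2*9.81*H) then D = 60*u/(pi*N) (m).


u = 0.62 * sqrt(2*9.81*292.7) = 46.9843 m/s
D = 60 * 46.9843 / (pi * 364) = 2.4652 m


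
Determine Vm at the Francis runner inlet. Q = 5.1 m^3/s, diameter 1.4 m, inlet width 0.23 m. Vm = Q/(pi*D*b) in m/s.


Vm = 5.1 / (pi * 1.4 * 0.23) = 5.0416 m/s


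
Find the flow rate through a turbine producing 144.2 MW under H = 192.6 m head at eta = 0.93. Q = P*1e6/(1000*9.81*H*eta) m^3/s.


Q = 144.2 * 1e6 / (1000 * 9.81 * 192.6 * 0.93) = 82.0648 m^3/s


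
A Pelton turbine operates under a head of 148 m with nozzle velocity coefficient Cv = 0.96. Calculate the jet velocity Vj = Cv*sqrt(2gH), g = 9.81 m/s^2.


Vj = 0.96 * sqrt(2*9.81*148) = 51.7311 m/s


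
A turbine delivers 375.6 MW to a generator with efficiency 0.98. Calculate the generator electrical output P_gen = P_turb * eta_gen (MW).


P_gen = 375.6 * 0.98 = 368.0880 MW


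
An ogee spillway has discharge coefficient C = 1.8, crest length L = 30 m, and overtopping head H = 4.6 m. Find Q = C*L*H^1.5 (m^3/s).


Q = 1.8 * 30 * 4.6^1.5 = 532.7586 m^3/s


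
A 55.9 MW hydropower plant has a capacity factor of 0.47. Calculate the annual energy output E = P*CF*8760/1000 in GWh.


E = 55.9 * 0.47 * 8760 / 1000 = 230.1515 GWh


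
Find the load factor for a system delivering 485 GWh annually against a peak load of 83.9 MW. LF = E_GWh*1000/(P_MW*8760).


LF = 485 * 1000 / (83.9 * 8760) = 0.6599


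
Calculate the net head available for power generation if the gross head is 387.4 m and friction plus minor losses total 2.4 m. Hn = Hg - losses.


Hn = 387.4 - 2.4 = 385.0000 m


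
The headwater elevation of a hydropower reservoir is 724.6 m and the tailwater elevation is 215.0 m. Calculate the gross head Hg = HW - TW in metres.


Hg = 724.6 - 215.0 = 509.6000 m


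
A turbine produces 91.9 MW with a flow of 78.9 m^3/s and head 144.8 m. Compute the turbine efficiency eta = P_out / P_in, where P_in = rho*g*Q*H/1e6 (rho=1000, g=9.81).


P_in = 1000 * 9.81 * 78.9 * 144.8 / 1e6 = 112.0765 MW
eta = 91.9 / 112.0765 = 0.8200


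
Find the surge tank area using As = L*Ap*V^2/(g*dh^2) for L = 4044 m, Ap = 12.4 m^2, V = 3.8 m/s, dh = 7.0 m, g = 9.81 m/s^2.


As = 4044 * 12.4 * 3.8^2 / (9.81 * 7.0^2) = 1506.3814 m^2


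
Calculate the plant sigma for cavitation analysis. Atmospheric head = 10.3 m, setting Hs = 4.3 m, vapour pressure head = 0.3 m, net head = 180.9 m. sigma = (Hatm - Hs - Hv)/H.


sigma = (10.3 - 4.3 - 0.3) / 180.9 = 0.0315


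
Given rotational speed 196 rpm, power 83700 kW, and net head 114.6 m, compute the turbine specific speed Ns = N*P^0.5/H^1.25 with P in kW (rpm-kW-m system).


Ns = 196 * 83700^0.5 / 114.6^1.25 = 151.2300


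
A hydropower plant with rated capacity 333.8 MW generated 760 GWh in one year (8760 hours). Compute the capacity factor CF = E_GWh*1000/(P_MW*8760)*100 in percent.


CF = 760 * 1000 / (333.8 * 8760) * 100 = 25.9910 %


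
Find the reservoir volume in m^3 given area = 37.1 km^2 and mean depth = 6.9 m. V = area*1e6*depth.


V = 37.1 * 1e6 * 6.9 = 2.5599e+08 m^3


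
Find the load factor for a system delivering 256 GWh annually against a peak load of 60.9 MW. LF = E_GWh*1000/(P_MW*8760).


LF = 256 * 1000 / (60.9 * 8760) = 0.4799


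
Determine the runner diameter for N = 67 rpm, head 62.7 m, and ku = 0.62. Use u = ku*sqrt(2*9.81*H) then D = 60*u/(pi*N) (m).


u = 0.62 * sqrt(2*9.81*62.7) = 21.7458 m/s
D = 60 * 21.7458 / (pi * 67) = 6.1987 m


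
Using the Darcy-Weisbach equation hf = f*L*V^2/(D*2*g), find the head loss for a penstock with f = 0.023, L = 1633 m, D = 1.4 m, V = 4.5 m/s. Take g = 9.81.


hf = 0.023 * 1633 * 4.5^2 / (1.4 * 2 * 9.81) = 27.6893 m


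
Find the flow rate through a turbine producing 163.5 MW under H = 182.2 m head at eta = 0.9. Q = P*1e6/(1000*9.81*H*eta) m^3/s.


Q = 163.5 * 1e6 / (1000 * 9.81 * 182.2 * 0.9) = 101.6384 m^3/s


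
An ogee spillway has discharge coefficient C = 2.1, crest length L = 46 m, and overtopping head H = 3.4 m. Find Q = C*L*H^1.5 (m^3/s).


Q = 2.1 * 46 * 3.4^1.5 = 605.6134 m^3/s


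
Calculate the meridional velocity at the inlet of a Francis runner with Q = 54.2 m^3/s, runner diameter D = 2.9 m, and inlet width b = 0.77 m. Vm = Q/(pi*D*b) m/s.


Vm = 54.2 / (pi * 2.9 * 0.77) = 7.7261 m/s


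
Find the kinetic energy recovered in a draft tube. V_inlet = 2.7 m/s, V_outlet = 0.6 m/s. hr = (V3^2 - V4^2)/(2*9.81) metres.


hr = (2.7^2 - 0.6^2) / (2*9.81) = 0.3532 m


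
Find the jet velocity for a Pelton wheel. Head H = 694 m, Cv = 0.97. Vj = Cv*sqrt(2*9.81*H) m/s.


Vj = 0.97 * sqrt(2*9.81*694) = 113.1882 m/s


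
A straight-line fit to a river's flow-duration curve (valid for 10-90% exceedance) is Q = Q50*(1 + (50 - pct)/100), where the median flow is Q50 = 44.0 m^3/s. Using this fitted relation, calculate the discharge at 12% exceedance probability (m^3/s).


Q = 44.0 * (1 + (50 - 12)/100) = 60.7200 m^3/s


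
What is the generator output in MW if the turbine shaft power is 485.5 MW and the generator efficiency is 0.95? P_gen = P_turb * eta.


P_gen = 485.5 * 0.95 = 461.2250 MW


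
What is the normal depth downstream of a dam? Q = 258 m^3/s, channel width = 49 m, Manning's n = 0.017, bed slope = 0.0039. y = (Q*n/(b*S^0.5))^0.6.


y = (258 * 0.017 / (49 * 0.0039^0.5))^0.6 = 1.2411 m


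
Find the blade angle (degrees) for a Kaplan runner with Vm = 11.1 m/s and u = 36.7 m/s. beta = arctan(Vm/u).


beta = arctan(11.1 / 36.7) = 16.8281 degrees


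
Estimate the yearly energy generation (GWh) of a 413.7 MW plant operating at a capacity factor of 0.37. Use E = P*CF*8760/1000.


E = 413.7 * 0.37 * 8760 / 1000 = 1340.8844 GWh


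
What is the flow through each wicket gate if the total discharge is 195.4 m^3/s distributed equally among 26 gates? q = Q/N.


q = 195.4 / 26 = 7.5154 m^3/s


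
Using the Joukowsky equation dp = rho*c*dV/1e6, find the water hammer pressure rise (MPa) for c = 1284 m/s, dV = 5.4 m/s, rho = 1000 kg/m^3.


dp = 1000 * 1284 * 5.4 / 1e6 = 6.9336 MPa


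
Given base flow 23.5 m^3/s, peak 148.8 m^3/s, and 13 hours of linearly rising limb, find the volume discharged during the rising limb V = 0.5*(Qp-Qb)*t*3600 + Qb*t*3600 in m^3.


V = 0.5*(148.8 - 23.5)*13*3600 + 23.5*13*3600 = 4.0318e+06 m^3


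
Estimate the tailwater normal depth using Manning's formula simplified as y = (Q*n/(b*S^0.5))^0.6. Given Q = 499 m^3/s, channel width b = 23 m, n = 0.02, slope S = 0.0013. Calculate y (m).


y = (499 * 0.02 / (23 * 0.0013^0.5))^0.6 = 4.4490 m


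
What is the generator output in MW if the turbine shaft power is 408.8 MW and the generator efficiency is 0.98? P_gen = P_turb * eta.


P_gen = 408.8 * 0.98 = 400.6240 MW


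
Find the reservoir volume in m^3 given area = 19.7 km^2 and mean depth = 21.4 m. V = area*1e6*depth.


V = 19.7 * 1e6 * 21.4 = 4.2158e+08 m^3


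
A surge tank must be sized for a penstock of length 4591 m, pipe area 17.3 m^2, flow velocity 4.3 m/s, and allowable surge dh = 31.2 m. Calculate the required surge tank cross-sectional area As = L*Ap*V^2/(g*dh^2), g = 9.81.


As = 4591 * 17.3 * 4.3^2 / (9.81 * 31.2^2) = 153.7843 m^2


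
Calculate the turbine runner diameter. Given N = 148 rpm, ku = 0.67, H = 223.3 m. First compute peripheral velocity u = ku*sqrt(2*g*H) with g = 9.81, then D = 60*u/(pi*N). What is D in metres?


u = 0.67 * sqrt(2*9.81*223.3) = 44.3475 m/s
D = 60 * 44.3475 / (pi * 148) = 5.7228 m


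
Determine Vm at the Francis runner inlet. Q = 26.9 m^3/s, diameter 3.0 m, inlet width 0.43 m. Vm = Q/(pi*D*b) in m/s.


Vm = 26.9 / (pi * 3.0 * 0.43) = 6.6376 m/s


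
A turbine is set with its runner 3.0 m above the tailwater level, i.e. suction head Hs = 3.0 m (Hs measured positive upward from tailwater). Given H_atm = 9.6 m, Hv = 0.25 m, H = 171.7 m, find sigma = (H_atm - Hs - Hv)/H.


sigma = (9.6 - 3.0 - 0.25) / 171.7 = 0.0370


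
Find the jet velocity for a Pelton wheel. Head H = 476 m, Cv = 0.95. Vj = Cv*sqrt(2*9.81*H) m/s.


Vj = 0.95 * sqrt(2*9.81*476) = 91.8072 m/s


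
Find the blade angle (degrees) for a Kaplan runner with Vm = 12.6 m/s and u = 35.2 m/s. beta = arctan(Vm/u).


beta = arctan(12.6 / 35.2) = 19.6951 degrees


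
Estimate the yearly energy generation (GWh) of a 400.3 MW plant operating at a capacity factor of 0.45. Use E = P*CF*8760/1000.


E = 400.3 * 0.45 * 8760 / 1000 = 1577.9826 GWh


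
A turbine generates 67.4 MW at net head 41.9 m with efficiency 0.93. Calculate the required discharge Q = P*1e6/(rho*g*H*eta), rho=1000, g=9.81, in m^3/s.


Q = 67.4 * 1e6 / (1000 * 9.81 * 41.9 * 0.93) = 176.3169 m^3/s


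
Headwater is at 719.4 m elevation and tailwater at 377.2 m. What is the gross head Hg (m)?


Hg = 719.4 - 377.2 = 342.2000 m


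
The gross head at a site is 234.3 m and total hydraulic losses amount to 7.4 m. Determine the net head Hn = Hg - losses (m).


Hn = 234.3 - 7.4 = 226.9000 m


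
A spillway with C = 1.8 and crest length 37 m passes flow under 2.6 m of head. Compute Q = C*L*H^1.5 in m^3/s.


Q = 1.8 * 37 * 2.6^1.5 = 279.2121 m^3/s


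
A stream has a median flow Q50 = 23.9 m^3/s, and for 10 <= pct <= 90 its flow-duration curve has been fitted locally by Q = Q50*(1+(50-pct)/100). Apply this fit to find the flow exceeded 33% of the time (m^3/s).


Q = 23.9 * (1 + (50 - 33)/100) = 27.9630 m^3/s


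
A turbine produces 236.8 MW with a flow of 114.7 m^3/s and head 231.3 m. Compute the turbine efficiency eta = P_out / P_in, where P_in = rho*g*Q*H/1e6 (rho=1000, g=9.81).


P_in = 1000 * 9.81 * 114.7 * 231.3 / 1e6 = 260.2604 MW
eta = 236.8 / 260.2604 = 0.9099


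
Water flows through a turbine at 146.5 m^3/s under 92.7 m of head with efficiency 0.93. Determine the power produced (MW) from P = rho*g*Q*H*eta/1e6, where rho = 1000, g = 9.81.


P = 1000 * 9.81 * 146.5 * 92.7 * 0.93 / 1e6 = 123.8994 MW


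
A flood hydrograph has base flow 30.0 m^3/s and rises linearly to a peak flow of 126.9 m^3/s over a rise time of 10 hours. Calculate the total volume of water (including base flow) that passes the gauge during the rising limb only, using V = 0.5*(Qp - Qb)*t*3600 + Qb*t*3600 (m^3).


V = 0.5*(126.9 - 30.0)*10*3600 + 30.0*10*3600 = 2.8242e+06 m^3


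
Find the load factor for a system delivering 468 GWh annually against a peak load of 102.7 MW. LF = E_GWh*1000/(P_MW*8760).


LF = 468 * 1000 / (102.7 * 8760) = 0.5202


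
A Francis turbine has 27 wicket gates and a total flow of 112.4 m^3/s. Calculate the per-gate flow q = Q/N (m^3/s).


q = 112.4 / 27 = 4.1630 m^3/s


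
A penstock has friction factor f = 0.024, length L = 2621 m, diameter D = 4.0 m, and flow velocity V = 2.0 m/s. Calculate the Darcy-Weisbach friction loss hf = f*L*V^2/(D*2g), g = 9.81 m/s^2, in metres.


hf = 0.024 * 2621 * 2.0^2 / (4.0 * 2 * 9.81) = 3.2061 m


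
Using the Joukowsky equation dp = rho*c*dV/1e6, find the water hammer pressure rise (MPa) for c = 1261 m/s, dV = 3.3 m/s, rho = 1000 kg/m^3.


dp = 1000 * 1261 * 3.3 / 1e6 = 4.1613 MPa


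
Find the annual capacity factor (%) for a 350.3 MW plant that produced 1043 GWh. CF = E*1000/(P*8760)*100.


CF = 1043 * 1000 / (350.3 * 8760) * 100 = 33.9891 %


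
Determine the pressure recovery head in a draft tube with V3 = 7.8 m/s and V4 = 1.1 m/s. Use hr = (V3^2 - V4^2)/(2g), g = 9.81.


hr = (7.8^2 - 1.1^2) / (2*9.81) = 3.0392 m


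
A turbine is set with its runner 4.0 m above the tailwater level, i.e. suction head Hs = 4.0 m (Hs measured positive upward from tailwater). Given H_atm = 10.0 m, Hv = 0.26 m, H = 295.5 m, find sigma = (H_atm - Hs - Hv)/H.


sigma = (10.0 - 4.0 - 0.26) / 295.5 = 0.0194


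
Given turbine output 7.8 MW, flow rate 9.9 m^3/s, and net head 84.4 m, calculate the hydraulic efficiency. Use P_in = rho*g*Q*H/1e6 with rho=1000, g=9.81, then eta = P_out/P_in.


P_in = 1000 * 9.81 * 9.9 * 84.4 / 1e6 = 8.1968 MW
eta = 7.8 / 8.1968 = 0.9516


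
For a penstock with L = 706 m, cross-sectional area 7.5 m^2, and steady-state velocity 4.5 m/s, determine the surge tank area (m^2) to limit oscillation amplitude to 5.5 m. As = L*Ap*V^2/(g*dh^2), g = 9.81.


As = 706 * 7.5 * 4.5^2 / (9.81 * 5.5^2) = 361.3238 m^2


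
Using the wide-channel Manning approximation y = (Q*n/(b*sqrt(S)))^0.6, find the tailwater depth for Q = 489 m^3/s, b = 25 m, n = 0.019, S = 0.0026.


y = (489 * 0.019 / (25 * 0.0026^0.5))^0.6 = 3.2929 m


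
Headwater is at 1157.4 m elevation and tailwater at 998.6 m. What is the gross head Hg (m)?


Hg = 1157.4 - 998.6 = 158.8000 m


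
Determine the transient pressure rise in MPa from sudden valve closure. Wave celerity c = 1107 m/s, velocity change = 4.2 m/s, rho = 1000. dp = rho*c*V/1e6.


dp = 1000 * 1107 * 4.2 / 1e6 = 4.6494 MPa


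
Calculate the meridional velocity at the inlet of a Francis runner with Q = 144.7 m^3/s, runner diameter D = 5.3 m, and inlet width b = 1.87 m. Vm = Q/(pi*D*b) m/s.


Vm = 144.7 / (pi * 5.3 * 1.87) = 4.6473 m/s


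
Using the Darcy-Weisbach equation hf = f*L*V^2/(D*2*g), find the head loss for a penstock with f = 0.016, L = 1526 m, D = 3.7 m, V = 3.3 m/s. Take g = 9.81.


hf = 0.016 * 1526 * 3.3^2 / (3.7 * 2 * 9.81) = 3.6627 m


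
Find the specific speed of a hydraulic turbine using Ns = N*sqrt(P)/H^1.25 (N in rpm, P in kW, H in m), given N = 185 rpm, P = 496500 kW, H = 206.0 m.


Ns = 185 * 496500^0.5 / 206.0^1.25 = 167.0311


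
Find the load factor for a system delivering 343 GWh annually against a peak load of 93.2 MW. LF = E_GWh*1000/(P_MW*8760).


LF = 343 * 1000 / (93.2 * 8760) = 0.4201


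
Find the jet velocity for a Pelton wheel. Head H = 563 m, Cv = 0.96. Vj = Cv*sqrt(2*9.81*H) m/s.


Vj = 0.96 * sqrt(2*9.81*563) = 100.8962 m/s


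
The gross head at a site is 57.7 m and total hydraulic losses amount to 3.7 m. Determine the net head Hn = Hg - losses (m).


Hn = 57.7 - 3.7 = 54.0000 m


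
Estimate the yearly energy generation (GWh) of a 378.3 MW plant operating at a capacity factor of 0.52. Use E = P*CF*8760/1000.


E = 378.3 * 0.52 * 8760 / 1000 = 1723.2322 GWh


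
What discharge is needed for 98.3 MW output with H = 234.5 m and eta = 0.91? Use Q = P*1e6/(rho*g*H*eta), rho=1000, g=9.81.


Q = 98.3 * 1e6 / (1000 * 9.81 * 234.5 * 0.91) = 46.9570 m^3/s


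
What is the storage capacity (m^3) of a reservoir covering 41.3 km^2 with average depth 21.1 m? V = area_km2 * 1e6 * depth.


V = 41.3 * 1e6 * 21.1 = 8.7143e+08 m^3


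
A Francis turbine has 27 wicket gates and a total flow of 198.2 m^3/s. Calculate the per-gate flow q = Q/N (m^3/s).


q = 198.2 / 27 = 7.3407 m^3/s


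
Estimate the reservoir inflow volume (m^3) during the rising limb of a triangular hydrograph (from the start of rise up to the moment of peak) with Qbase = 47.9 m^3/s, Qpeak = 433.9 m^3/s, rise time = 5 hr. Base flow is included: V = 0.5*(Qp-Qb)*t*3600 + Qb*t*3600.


V = 0.5*(433.9 - 47.9)*5*3600 + 47.9*5*3600 = 4.3362e+06 m^3


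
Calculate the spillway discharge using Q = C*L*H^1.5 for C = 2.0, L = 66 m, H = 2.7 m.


Q = 2.0 * 66 * 2.7^1.5 = 585.6250 m^3/s


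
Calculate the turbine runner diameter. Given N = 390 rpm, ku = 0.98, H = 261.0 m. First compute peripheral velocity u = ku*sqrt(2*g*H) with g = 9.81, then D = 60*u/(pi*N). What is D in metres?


u = 0.98 * sqrt(2*9.81*261.0) = 70.1287 m/s
D = 60 * 70.1287 / (pi * 390) = 3.4343 m


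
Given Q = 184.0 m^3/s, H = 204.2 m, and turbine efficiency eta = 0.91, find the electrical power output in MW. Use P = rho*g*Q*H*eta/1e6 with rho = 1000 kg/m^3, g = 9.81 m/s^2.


P = 1000 * 9.81 * 184.0 * 204.2 * 0.91 / 1e6 = 335.4161 MW


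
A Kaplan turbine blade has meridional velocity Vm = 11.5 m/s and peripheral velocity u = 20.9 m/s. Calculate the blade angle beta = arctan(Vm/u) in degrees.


beta = arctan(11.5 / 20.9) = 28.8213 degrees


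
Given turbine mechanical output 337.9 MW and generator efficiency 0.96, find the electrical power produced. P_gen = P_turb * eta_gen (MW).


P_gen = 337.9 * 0.96 = 324.3840 MW


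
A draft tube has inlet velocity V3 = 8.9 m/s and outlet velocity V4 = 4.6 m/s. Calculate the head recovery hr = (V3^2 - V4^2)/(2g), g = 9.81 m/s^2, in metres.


hr = (8.9^2 - 4.6^2) / (2*9.81) = 2.9587 m


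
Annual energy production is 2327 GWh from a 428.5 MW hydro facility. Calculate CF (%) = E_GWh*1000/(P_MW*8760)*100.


CF = 2327 * 1000 / (428.5 * 8760) * 100 = 61.9928 %


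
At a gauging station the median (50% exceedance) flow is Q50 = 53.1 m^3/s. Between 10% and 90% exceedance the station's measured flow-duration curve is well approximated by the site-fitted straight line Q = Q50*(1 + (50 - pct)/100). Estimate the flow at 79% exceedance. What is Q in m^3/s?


Q = 53.1 * (1 + (50 - 79)/100) = 37.7010 m^3/s


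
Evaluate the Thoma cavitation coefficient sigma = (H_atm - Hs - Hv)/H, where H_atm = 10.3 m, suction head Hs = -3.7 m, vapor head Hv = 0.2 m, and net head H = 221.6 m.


sigma = (10.3 - (-3.7) - 0.2) / 221.6 = 0.0623


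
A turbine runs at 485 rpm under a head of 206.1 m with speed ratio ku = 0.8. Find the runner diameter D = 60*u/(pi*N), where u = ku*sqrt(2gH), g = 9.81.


u = 0.8 * sqrt(2*9.81*206.1) = 50.8720 m/s
D = 60 * 50.8720 / (pi * 485) = 2.0033 m


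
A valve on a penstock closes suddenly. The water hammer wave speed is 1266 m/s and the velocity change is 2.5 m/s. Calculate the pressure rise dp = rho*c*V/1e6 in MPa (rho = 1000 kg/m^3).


dp = 1000 * 1266 * 2.5 / 1e6 = 3.1650 MPa


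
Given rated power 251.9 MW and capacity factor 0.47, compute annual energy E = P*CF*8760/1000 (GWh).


E = 251.9 * 0.47 * 8760 / 1000 = 1037.1227 GWh


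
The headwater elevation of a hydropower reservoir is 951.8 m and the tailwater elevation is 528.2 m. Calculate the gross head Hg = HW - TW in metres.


Hg = 951.8 - 528.2 = 423.6000 m


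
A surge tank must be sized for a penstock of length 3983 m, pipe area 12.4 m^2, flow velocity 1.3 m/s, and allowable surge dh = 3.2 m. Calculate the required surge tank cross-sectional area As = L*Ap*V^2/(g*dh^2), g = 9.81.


As = 3983 * 12.4 * 1.3^2 / (9.81 * 3.2^2) = 830.9019 m^2


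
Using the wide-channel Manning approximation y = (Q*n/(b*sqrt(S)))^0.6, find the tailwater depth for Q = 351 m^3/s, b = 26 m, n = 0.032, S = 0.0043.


y = (351 * 0.032 / (26 * 0.0043^0.5))^0.6 = 3.0992 m


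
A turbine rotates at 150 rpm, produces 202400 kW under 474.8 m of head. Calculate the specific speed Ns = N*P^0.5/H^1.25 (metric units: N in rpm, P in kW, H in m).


Ns = 150 * 202400^0.5 / 474.8^1.25 = 30.4480


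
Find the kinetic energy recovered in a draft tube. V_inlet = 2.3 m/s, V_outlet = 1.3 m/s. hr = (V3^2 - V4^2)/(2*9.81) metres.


hr = (2.3^2 - 1.3^2) / (2*9.81) = 0.1835 m


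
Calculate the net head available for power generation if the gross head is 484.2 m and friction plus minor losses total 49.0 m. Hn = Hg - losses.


Hn = 484.2 - 49.0 = 435.2000 m


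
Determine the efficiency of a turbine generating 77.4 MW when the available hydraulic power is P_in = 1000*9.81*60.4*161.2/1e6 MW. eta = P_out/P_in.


P_in = 1000 * 9.81 * 60.4 * 161.2 / 1e6 = 95.5149 MW
eta = 77.4 / 95.5149 = 0.8103


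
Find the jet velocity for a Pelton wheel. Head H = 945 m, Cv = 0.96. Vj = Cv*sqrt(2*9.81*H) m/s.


Vj = 0.96 * sqrt(2*9.81*945) = 130.7184 m/s


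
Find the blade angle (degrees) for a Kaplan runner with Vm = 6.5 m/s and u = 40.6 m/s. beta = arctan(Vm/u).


beta = arctan(6.5 / 40.6) = 9.0958 degrees


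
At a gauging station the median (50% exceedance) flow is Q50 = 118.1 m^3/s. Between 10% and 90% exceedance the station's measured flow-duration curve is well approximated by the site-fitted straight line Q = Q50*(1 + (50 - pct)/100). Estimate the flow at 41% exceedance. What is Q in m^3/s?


Q = 118.1 * (1 + (50 - 41)/100) = 128.7290 m^3/s


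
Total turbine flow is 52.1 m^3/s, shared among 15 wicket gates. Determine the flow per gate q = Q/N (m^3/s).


q = 52.1 / 15 = 3.4733 m^3/s


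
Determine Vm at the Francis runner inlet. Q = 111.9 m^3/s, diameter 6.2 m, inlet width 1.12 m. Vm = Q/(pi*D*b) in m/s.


Vm = 111.9 / (pi * 6.2 * 1.12) = 5.1294 m/s


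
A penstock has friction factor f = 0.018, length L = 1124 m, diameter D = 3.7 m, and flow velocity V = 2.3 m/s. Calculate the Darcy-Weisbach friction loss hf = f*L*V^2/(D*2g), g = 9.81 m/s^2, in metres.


hf = 0.018 * 1124 * 2.3^2 / (3.7 * 2 * 9.81) = 1.4743 m


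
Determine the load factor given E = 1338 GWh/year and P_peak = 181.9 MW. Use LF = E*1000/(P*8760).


LF = 1338 * 1000 / (181.9 * 8760) = 0.8397


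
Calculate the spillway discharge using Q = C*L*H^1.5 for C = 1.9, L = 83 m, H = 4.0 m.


Q = 1.9 * 83 * 4.0^1.5 = 1261.6000 m^3/s


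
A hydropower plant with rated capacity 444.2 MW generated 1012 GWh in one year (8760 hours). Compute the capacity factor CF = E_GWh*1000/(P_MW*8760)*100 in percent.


CF = 1012 * 1000 / (444.2 * 8760) * 100 = 26.0075 %


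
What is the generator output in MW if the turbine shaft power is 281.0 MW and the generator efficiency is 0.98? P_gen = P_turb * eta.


P_gen = 281.0 * 0.98 = 275.3800 MW


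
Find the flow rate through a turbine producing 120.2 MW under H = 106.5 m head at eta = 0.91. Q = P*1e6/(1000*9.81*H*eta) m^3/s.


Q = 120.2 * 1e6 / (1000 * 9.81 * 106.5 * 0.91) = 126.4283 m^3/s


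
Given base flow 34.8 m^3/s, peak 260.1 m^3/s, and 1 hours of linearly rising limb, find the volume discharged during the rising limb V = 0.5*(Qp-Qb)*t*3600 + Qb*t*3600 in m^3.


V = 0.5*(260.1 - 34.8)*1*3600 + 34.8*1*3600 = 530820.0000 m^3


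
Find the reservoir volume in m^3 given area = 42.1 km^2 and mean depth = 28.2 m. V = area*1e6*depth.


V = 42.1 * 1e6 * 28.2 = 1.1872e+09 m^3


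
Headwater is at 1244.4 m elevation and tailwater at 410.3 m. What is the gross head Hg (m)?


Hg = 1244.4 - 410.3 = 834.1000 m


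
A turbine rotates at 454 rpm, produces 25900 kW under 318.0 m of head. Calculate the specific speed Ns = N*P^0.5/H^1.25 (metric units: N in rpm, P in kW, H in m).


Ns = 454 * 25900^0.5 / 318.0^1.25 = 54.4091


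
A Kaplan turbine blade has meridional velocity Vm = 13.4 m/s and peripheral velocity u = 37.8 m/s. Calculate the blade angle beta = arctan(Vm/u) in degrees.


beta = arctan(13.4 / 37.8) = 19.5193 degrees


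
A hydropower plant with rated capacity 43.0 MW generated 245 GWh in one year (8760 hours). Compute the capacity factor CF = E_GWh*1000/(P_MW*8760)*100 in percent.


CF = 245 * 1000 / (43.0 * 8760) * 100 = 65.0419 %


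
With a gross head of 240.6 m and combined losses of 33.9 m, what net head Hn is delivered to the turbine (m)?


Hn = 240.6 - 33.9 = 206.7000 m


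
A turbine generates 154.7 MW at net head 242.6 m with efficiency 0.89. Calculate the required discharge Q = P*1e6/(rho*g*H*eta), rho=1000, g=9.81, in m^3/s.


Q = 154.7 * 1e6 / (1000 * 9.81 * 242.6 * 0.89) = 73.0366 m^3/s


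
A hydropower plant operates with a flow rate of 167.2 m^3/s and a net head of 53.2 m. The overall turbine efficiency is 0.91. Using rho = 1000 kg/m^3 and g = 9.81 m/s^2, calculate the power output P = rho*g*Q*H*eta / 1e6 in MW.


P = 1000 * 9.81 * 167.2 * 53.2 * 0.91 / 1e6 = 79.4069 MW


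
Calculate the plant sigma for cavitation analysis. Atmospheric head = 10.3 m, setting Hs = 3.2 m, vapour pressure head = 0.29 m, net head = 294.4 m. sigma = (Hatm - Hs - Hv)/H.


sigma = (10.3 - 3.2 - 0.29) / 294.4 = 0.0231


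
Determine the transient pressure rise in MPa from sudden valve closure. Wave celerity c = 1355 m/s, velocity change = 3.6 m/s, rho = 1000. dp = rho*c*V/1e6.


dp = 1000 * 1355 * 3.6 / 1e6 = 4.8780 MPa


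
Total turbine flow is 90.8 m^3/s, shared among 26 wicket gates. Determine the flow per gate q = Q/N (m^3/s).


q = 90.8 / 26 = 3.4923 m^3/s


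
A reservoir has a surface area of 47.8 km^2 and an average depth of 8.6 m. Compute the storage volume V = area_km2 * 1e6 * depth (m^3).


V = 47.8 * 1e6 * 8.6 = 4.1108e+08 m^3


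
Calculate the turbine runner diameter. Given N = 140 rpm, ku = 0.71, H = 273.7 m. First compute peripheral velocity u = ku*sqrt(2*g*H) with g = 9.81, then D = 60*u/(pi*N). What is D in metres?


u = 0.71 * sqrt(2*9.81*273.7) = 52.0290 m/s
D = 60 * 52.0290 / (pi * 140) = 7.0977 m


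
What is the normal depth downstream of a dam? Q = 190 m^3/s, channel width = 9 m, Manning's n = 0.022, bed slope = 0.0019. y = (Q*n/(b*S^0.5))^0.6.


y = (190 * 0.022 / (9 * 0.0019^0.5))^0.6 = 4.1356 m


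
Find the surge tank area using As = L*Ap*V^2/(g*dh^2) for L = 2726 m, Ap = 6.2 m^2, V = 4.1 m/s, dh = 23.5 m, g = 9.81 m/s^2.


As = 2726 * 6.2 * 4.1^2 / (9.81 * 23.5^2) = 52.4422 m^2


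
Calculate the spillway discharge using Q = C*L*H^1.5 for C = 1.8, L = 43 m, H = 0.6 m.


Q = 1.8 * 43 * 0.6^1.5 = 35.9723 m^3/s


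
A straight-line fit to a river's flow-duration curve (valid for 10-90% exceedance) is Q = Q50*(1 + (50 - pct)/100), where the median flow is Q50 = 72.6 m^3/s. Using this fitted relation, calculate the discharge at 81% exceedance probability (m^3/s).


Q = 72.6 * (1 + (50 - 81)/100) = 50.0940 m^3/s


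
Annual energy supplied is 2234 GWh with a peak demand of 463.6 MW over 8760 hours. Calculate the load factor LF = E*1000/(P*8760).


LF = 2234 * 1000 / (463.6 * 8760) = 0.5501


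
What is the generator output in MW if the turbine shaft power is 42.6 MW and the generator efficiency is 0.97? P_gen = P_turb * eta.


P_gen = 42.6 * 0.97 = 41.3220 MW


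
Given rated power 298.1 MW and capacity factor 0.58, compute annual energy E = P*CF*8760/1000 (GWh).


E = 298.1 * 0.58 * 8760 / 1000 = 1514.5865 GWh


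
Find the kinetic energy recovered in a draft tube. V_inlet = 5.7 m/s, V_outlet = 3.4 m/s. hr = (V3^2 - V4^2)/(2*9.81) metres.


hr = (5.7^2 - 3.4^2) / (2*9.81) = 1.0668 m


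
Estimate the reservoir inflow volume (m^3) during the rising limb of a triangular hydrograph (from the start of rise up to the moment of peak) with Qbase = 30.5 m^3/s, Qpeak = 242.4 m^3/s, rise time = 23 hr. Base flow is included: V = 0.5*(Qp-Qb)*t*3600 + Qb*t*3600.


V = 0.5*(242.4 - 30.5)*23*3600 + 30.5*23*3600 = 1.1298e+07 m^3


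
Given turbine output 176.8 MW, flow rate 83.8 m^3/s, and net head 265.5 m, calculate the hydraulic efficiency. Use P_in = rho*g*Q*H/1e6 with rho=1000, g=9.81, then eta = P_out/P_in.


P_in = 1000 * 9.81 * 83.8 * 265.5 / 1e6 = 218.2617 MW
eta = 176.8 / 218.2617 = 0.8100


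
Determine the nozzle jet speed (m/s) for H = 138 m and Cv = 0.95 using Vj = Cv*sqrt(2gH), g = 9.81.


Vj = 0.95 * sqrt(2*9.81*138) = 49.4325 m/s


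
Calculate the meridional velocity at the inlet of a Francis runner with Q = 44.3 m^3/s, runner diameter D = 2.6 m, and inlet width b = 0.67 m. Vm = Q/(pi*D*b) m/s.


Vm = 44.3 / (pi * 2.6 * 0.67) = 8.0948 m/s


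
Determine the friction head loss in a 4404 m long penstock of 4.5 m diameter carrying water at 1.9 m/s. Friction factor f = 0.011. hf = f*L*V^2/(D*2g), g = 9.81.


hf = 0.011 * 4404 * 1.9^2 / (4.5 * 2 * 9.81) = 1.9808 m


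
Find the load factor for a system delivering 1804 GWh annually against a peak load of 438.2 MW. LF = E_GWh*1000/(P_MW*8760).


LF = 1804 * 1000 / (438.2 * 8760) = 0.4700


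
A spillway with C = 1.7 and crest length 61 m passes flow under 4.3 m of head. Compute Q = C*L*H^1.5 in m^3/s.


Q = 1.7 * 61 * 4.3^1.5 = 924.6587 m^3/s


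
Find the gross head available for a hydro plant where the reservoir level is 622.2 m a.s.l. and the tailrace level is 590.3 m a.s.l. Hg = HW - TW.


Hg = 622.2 - 590.3 = 31.9000 m


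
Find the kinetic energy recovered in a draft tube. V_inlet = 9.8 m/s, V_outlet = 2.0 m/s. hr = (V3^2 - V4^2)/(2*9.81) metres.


hr = (9.8^2 - 2.0^2) / (2*9.81) = 4.6911 m


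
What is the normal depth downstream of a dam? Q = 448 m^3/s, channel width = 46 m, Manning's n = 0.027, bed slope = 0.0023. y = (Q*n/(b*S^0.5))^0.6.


y = (448 * 0.027 / (46 * 0.0023^0.5))^0.6 = 2.7760 m


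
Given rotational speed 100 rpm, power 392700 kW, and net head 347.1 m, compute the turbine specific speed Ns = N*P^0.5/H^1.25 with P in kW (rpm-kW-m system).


Ns = 100 * 392700^0.5 / 347.1^1.25 = 41.8275


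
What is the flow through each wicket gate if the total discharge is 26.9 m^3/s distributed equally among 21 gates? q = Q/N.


q = 26.9 / 21 = 1.2810 m^3/s


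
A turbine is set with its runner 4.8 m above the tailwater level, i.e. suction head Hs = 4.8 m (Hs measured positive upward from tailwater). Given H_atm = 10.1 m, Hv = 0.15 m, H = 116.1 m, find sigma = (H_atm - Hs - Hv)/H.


sigma = (10.1 - 4.8 - 0.15) / 116.1 = 0.0444


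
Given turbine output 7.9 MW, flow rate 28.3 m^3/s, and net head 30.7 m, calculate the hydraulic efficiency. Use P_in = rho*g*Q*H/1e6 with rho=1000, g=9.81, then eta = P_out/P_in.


P_in = 1000 * 9.81 * 28.3 * 30.7 / 1e6 = 8.5230 MW
eta = 7.9 / 8.5230 = 0.9269


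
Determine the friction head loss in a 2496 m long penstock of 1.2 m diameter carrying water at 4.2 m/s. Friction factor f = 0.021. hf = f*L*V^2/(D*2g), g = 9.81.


hf = 0.021 * 2496 * 4.2^2 / (1.2 * 2 * 9.81) = 39.2719 m


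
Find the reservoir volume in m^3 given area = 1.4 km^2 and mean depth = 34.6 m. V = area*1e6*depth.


V = 1.4 * 1e6 * 34.6 = 4.8440e+07 m^3


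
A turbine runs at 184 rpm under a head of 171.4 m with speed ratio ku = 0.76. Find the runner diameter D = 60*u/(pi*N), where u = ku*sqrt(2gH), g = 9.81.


u = 0.76 * sqrt(2*9.81*171.4) = 44.0726 m/s
D = 60 * 44.0726 / (pi * 184) = 4.5746 m


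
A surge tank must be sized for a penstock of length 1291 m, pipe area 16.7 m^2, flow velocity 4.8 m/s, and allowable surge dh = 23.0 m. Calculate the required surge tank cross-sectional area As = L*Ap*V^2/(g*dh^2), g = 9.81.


As = 1291 * 16.7 * 4.8^2 / (9.81 * 23.0^2) = 95.7195 m^2


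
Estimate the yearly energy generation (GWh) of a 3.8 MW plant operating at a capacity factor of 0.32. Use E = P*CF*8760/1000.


E = 3.8 * 0.32 * 8760 / 1000 = 10.6522 GWh


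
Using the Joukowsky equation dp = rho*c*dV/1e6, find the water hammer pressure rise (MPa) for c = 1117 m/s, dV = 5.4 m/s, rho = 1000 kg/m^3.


dp = 1000 * 1117 * 5.4 / 1e6 = 6.0318 MPa


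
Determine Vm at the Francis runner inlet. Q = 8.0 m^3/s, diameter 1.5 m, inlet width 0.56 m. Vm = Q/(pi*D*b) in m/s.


Vm = 8.0 / (pi * 1.5 * 0.56) = 3.0315 m/s


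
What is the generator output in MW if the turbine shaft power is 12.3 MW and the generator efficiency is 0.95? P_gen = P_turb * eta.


P_gen = 12.3 * 0.95 = 11.6850 MW


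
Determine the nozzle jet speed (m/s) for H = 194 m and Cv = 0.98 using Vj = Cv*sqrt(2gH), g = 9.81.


Vj = 0.98 * sqrt(2*9.81*194) = 60.4612 m/s


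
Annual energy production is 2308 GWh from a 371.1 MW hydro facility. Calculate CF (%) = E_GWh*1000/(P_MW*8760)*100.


CF = 2308 * 1000 / (371.1 * 8760) * 100 = 70.9971 %


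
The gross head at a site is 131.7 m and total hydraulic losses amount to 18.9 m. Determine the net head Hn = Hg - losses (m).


Hn = 131.7 - 18.9 = 112.8000 m


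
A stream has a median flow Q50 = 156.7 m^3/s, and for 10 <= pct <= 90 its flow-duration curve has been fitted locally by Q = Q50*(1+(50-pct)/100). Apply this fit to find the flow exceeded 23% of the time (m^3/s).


Q = 156.7 * (1 + (50 - 23)/100) = 199.0090 m^3/s


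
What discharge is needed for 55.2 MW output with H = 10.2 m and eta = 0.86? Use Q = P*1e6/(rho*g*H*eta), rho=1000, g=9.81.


Q = 55.2 * 1e6 / (1000 * 9.81 * 10.2 * 0.86) = 641.4628 m^3/s


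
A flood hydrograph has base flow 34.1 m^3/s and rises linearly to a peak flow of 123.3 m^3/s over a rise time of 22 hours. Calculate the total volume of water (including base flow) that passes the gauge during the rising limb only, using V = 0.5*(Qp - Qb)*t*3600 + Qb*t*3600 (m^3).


V = 0.5*(123.3 - 34.1)*22*3600 + 34.1*22*3600 = 6.2330e+06 m^3


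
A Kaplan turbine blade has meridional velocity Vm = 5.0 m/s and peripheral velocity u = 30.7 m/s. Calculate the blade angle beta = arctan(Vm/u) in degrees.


beta = arctan(5.0 / 30.7) = 9.2503 degrees


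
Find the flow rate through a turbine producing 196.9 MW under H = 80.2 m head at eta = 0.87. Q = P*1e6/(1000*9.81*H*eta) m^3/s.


Q = 196.9 * 1e6 / (1000 * 9.81 * 80.2 * 0.87) = 287.6624 m^3/s


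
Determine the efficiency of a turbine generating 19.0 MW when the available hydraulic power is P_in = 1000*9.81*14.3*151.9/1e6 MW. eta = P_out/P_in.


P_in = 1000 * 9.81 * 14.3 * 151.9 / 1e6 = 21.3090 MW
eta = 19.0 / 21.3090 = 0.8916


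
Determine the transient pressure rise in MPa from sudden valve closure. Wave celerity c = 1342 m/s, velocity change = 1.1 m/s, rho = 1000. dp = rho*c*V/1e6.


dp = 1000 * 1342 * 1.1 / 1e6 = 1.4762 MPa


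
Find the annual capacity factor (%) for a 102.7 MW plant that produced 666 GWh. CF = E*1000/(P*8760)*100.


CF = 666 * 1000 / (102.7 * 8760) * 100 = 74.0286 %


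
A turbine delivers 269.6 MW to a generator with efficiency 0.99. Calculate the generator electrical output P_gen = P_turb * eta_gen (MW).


P_gen = 269.6 * 0.99 = 266.9040 MW


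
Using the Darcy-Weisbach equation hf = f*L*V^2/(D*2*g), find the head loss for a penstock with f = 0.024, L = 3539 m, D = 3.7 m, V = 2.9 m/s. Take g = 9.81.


hf = 0.024 * 3539 * 2.9^2 / (3.7 * 2 * 9.81) = 9.8398 m


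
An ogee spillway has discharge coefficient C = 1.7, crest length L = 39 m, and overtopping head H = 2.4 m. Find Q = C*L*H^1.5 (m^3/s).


Q = 1.7 * 39 * 2.4^1.5 = 246.5076 m^3/s


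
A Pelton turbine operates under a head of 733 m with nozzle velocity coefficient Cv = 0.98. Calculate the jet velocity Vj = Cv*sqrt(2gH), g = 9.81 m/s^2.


Vj = 0.98 * sqrt(2*9.81*733) = 117.5243 m/s


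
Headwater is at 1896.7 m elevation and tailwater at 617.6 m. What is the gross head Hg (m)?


Hg = 1896.7 - 617.6 = 1279.1000 m


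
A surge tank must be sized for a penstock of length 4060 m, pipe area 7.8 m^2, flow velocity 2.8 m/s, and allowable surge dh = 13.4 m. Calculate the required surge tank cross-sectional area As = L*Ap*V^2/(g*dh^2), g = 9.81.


As = 4060 * 7.8 * 2.8^2 / (9.81 * 13.4^2) = 140.9477 m^2


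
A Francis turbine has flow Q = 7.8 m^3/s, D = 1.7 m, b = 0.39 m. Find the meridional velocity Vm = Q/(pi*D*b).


Vm = 7.8 / (pi * 1.7 * 0.39) = 3.7448 m/s


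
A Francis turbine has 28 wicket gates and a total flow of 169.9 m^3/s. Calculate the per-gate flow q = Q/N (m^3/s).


q = 169.9 / 28 = 6.0679 m^3/s


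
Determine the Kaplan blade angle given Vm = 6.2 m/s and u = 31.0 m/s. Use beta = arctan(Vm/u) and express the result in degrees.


beta = arctan(6.2 / 31.0) = 11.3099 degrees


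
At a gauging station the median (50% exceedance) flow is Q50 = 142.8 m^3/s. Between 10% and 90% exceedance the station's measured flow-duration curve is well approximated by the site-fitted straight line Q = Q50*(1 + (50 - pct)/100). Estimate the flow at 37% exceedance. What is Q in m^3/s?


Q = 142.8 * (1 + (50 - 37)/100) = 161.3640 m^3/s


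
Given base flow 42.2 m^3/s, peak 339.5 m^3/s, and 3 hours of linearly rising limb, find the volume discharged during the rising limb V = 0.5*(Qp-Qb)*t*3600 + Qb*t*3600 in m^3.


V = 0.5*(339.5 - 42.2)*3*3600 + 42.2*3*3600 = 2.0612e+06 m^3


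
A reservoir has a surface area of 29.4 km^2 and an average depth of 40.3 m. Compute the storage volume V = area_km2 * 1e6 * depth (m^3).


V = 29.4 * 1e6 * 40.3 = 1.1848e+09 m^3


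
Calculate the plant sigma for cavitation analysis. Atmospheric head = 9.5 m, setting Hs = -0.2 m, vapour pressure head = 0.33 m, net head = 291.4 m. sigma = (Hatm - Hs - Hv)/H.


sigma = (9.5 - (-0.2) - 0.33) / 291.4 = 0.0322


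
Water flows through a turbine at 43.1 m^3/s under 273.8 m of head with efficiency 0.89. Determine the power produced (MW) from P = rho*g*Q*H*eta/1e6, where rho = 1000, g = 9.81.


P = 1000 * 9.81 * 43.1 * 273.8 * 0.89 / 1e6 = 103.0314 MW


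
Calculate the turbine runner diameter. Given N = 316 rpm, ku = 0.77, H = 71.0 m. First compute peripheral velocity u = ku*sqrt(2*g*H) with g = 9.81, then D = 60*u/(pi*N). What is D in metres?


u = 0.77 * sqrt(2*9.81*71.0) = 28.7389 m/s
D = 60 * 28.7389 / (pi * 316) = 1.7369 m


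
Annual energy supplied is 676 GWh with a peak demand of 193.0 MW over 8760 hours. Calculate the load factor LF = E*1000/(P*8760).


LF = 676 * 1000 / (193.0 * 8760) = 0.3998


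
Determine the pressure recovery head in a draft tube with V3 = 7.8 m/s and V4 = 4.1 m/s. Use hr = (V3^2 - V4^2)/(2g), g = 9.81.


hr = (7.8^2 - 4.1^2) / (2*9.81) = 2.2441 m


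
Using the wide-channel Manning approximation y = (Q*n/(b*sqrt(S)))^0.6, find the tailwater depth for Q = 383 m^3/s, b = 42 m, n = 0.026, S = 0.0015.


y = (383 * 0.026 / (42 * 0.0015^0.5))^0.6 = 2.9657 m


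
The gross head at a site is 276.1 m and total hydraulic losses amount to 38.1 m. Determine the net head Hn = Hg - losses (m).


Hn = 276.1 - 38.1 = 238.0000 m


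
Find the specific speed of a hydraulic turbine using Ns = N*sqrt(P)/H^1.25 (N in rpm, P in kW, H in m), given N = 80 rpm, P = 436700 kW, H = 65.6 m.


Ns = 80 * 436700^0.5 / 65.6^1.25 = 283.1730


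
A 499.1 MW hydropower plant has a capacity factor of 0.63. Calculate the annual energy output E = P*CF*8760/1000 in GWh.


E = 499.1 * 0.63 * 8760 / 1000 = 2754.4331 GWh


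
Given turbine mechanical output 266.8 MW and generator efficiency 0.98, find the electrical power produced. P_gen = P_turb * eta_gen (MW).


P_gen = 266.8 * 0.98 = 261.4640 MW


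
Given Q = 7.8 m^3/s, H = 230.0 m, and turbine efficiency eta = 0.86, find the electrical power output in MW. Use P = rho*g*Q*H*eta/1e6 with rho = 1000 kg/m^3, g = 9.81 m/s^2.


P = 1000 * 9.81 * 7.8 * 230.0 * 0.86 / 1e6 = 15.1353 MW
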